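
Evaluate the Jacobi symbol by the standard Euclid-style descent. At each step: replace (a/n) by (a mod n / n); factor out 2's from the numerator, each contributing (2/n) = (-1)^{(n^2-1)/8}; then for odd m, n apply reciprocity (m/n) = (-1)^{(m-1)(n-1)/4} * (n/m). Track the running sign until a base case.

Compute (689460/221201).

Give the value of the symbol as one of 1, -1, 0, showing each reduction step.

-1

(689460/221201) = (25857/221201)   [reduce mod 221201]
reciprocity: (25857/221201) = +1·(221201/25857) since 25857 mod 4 = 1, 221201 mod 4 = 1; sign now +1
(221201/25857) = (14345/25857)   [reduce mod 25857]
reciprocity: (14345/25857) = +1·(25857/14345) since 14345 mod 4 = 1, 25857 mod 4 = 1; sign now +1
(25857/14345) = (11512/14345)   [reduce mod 14345]
11512 = 2^3·1439; (2/14345) = +1 since 14345 mod 8 = 1, so (11512/14345) = (+1)^3·(1439/14345); sign now +1
reciprocity: (1439/14345) = +1·(14345/1439) since 1439 mod 4 = 3, 14345 mod 4 = 1; sign now +1
(14345/1439) = (1394/1439)   [reduce mod 1439]
1394 = 2^1·697; (2/1439) = +1 since 1439 mod 8 = 7, so (1394/1439) = (+1)^1·(697/1439); sign now +1
reciprocity: (697/1439) = +1·(1439/697) since 697 mod 4 = 1, 1439 mod 4 = 3; sign now +1
(1439/697) = (45/697)   [reduce mod 697]
reciprocity: (45/697) = +1·(697/45) since 45 mod 4 = 1, 697 mod 4 = 1; sign now +1
(697/45) = (22/45)   [reduce mod 45]
22 = 2^1·11; (2/45) = -1 since 45 mod 8 = 5, so (22/45) = (-1)^1·(11/45); sign now -1
reciprocity: (11/45) = +1·(45/11) since 11 mod 4 = 3, 45 mod 4 = 1; sign now -1
(45/11) = (1/11)   [reduce mod 11]
(1/11) = 1; final value = sign = -1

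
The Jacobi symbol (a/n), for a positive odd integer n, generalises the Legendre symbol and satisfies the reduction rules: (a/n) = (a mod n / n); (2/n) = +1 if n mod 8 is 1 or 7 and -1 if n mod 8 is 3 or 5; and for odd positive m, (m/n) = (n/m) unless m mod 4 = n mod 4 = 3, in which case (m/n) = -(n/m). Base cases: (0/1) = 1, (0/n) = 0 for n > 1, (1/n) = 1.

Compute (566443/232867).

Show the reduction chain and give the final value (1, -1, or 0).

1

(566443/232867) = (100709/232867)   [reduce mod 232867]
reciprocity: (100709/232867) = +1·(232867/100709) since 100709 mod 4 = 1, 232867 mod 4 = 3; sign now +1
(232867/100709) = (31449/100709)   [reduce mod 100709]
reciprocity: (31449/100709) = +1·(100709/31449) since 31449 mod 4 = 1, 100709 mod 4 = 1; sign now +1
(100709/31449) = (6362/31449)   [reduce mod 31449]
6362 = 2^1·3181; (2/31449) = +1 since 31449 mod 8 = 1, so (6362/31449) = (+1)^1·(3181/31449); sign now +1
reciprocity: (3181/31449) = +1·(31449/3181) since 3181 mod 4 = 1, 31449 mod 4 = 1; sign now +1
(31449/3181) = (2820/3181)   [reduce mod 3181]
2820 = 2^2·705; (2/3181) = -1 since 3181 mod 8 = 5, so (2820/3181) = (-1)^2·(705/3181); sign now +1
reciprocity: (705/3181) = +1·(3181/705) since 705 mod 4 = 1, 3181 mod 4 = 1; sign now +1
(3181/705) = (361/705)   [reduce mod 705]
reciprocity: (361/705) = +1·(705/361) since 361 mod 4 = 1, 705 mod 4 = 1; sign now +1
(705/361) = (344/361)   [reduce mod 361]
344 = 2^3·43; (2/361) = +1 since 361 mod 8 = 1, so (344/361) = (+1)^3·(43/361); sign now +1
reciprocity: (43/361) = +1·(361/43) since 43 mod 4 = 3, 361 mod 4 = 1; sign now +1
(361/43) = (17/43)   [reduce mod 43]
reciprocity: (17/43) = +1·(43/17) since 17 mod 4 = 1, 43 mod 4 = 3; sign now +1
(43/17) = (9/17)   [reduce mod 17]
reciprocity: (9/17) = +1·(17/9) since 9 mod 4 = 1, 17 mod 4 = 1; sign now +1
(17/9) = (8/9)   [reduce mod 9]
8 = 2^3·1; (2/9) = +1 since 9 mod 8 = 1, so (8/9) = (+1)^3·(1/9); sign now +1
(1/9) = 1; final value = sign = +1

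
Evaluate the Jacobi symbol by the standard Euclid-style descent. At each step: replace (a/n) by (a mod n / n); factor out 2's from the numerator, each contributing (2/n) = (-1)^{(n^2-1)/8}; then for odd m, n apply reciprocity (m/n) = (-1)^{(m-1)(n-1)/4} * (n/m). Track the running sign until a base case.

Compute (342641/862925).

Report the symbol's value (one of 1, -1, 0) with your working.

reciprocity: (342641/862925) = +1·(862925/342641) since 342641 mod 4 = 1, 862925 mod 4 = 1; sign now +1
(862925/342641) = (177643/342641)   [reduce mod 342641]
reciprocity: (177643/342641) = +1·(342641/177643) since 177643 mod 4 = 3, 342641 mod 4 = 1; sign now +1
(342641/177643) = (164998/177643)   [reduce mod 177643]
164998 = 2^1·82499; (2/177643) = -1 since 177643 mod 8 = 3, so (164998/177643) = (-1)^1·(82499/177643); sign now -1
reciprocity: (82499/177643) = -1·(177643/82499) since 82499 mod 4 = 3, 177643 mod 4 = 3; sign now +1
(177643/82499) = (12645/82499)   [reduce mod 82499]
reciprocity: (12645/82499) = +1·(82499/12645) since 12645 mod 4 = 1, 82499 mod 4 = 3; sign now +1
(82499/12645) = (6629/12645)   [reduce mod 12645]
reciprocity: (6629/12645) = +1·(12645/6629) since 6629 mod 4 = 1, 12645 mod 4 = 1; sign now +1
(12645/6629) = (6016/6629)   [reduce mod 6629]
6016 = 2^7·47; (2/6629) = -1 since 6629 mod 8 = 5, so (6016/6629) = (-1)^7·(47/6629); sign now -1
reciprocity: (47/6629) = +1·(6629/47) since 47 mod 4 = 3, 6629 mod 4 = 1; sign now -1
(6629/47) = (2/47)   [reduce mod 47]
2 = 2^1·1; (2/47) = +1 since 47 mod 8 = 7, so (2/47) = (+1)^1·(1/47); sign now -1
(1/47) = 1; final value = sign = -1

-1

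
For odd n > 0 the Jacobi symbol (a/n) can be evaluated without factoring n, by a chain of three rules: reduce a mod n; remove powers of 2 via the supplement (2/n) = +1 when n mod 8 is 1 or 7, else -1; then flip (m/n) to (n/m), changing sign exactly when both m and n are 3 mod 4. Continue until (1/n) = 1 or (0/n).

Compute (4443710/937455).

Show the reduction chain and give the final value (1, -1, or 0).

(4443710/937455) = (693890/937455)   [reduce mod 937455]
693890 = 2^1·346945; (2/937455) = +1 since 937455 mod 8 = 7, so (693890/937455) = (+1)^1·(346945/937455); sign now +1
reciprocity: (346945/937455) = +1·(937455/346945) since 346945 mod 4 = 1, 937455 mod 4 = 3; sign now +1
(937455/346945) = (243565/346945)   [reduce mod 346945]
reciprocity: (243565/346945) = +1·(346945/243565) since 243565 mod 4 = 1, 346945 mod 4 = 1; sign now +1
(346945/243565) = (103380/243565)   [reduce mod 243565]
103380 = 2^2·25845; (2/243565) = -1 since 243565 mod 8 = 5, so (103380/243565) = (-1)^2·(25845/243565); sign now +1
reciprocity: (25845/243565) = +1·(243565/25845) since 25845 mod 4 = 1, 243565 mod 4 = 1; sign now +1
(243565/25845) = (10960/25845)   [reduce mod 25845]
10960 = 2^4·685; (2/25845) = -1 since 25845 mod 8 = 5, so (10960/25845) = (-1)^4·(685/25845); sign now +1
reciprocity: (685/25845) = +1·(25845/685) since 685 mod 4 = 1, 25845 mod 4 = 1; sign now +1
(25845/685) = (500/685)   [reduce mod 685]
500 = 2^2·125; (2/685) = -1 since 685 mod 8 = 5, so (500/685) = (-1)^2·(125/685); sign now +1
reciprocity: (125/685) = +1·(685/125) since 125 mod 4 = 1, 685 mod 4 = 1; sign now +1
(685/125) = (60/125)   [reduce mod 125]
60 = 2^2·15; (2/125) = -1 since 125 mod 8 = 5, so (60/125) = (-1)^2·(15/125); sign now +1
reciprocity: (15/125) = +1·(125/15) since 15 mod 4 = 3, 125 mod 4 = 1; sign now +1
(125/15) = (5/15)   [reduce mod 15]
reciprocity: (5/15) = +1·(15/5) since 5 mod 4 = 1, 15 mod 4 = 3; sign now +1
(15/5) = (0/5)   [reduce mod 5]
(0/5) = 0   [gcd(a, n) > 1]; final value = 0

0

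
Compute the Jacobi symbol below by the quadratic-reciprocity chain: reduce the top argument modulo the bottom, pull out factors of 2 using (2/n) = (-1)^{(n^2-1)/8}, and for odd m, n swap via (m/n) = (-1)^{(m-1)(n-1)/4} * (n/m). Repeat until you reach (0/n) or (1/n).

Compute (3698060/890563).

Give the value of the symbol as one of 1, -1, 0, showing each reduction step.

(3698060/890563) = (135808/890563)   [reduce mod 890563]
135808 = 2^7·1061; (2/890563) = -1 since 890563 mod 8 = 3, so (135808/890563) = (-1)^7·(1061/890563); sign now -1
reciprocity: (1061/890563) = +1·(890563/1061) since 1061 mod 4 = 1, 890563 mod 4 = 3; sign now -1
(890563/1061) = (384/1061)   [reduce mod 1061]
384 = 2^7·3; (2/1061) = -1 since 1061 mod 8 = 5, so (384/1061) = (-1)^7·(3/1061); sign now +1
reciprocity: (3/1061) = +1·(1061/3) since 3 mod 4 = 3, 1061 mod 4 = 1; sign now +1
(1061/3) = (2/3)   [reduce mod 3]
2 = 2^1·1; (2/3) = -1 since 3 mod 8 = 3, so (2/3) = (-1)^1·(1/3); sign now -1
(1/3) = 1; final value = sign = -1

-1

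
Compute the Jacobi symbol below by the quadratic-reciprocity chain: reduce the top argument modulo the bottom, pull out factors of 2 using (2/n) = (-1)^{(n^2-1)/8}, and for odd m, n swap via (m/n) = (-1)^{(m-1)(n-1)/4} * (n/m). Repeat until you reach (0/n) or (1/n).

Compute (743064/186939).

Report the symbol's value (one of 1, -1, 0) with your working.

0

(743064/186939): 743064 mod 186939 = 182247, so (743064/186939) = (182247/186939)
flip (182247/186939) -> (186939/182247): both odd, 182247 mod 4 = 3, 186939 mod 4 = 3, so the flip contributes -1; sign now -1
(186939/182247): 186939 mod 182247 = 4692, so (186939/182247) = (4692/182247)
factor out 2^2: 4692 = 2^2·1173; with 182247 mod 8 = 7, (2/182247) = +1; sign now -1; continue with (1173/182247)
flip (1173/182247) -> (182247/1173): both odd, 1173 mod 4 = 1, 182247 mod 4 = 3, so the flip contributes +1; sign now -1
(182247/1173): 182247 mod 1173 = 432, so (182247/1173) = (432/1173)
factor out 2^4: 432 = 2^4·27; with 1173 mod 8 = 5, (2/1173) = -1; sign now -1; continue with (27/1173)
flip (27/1173) -> (1173/27): both odd, 27 mod 4 = 3, 1173 mod 4 = 1, so the flip contributes +1; sign now -1
(1173/27): 1173 mod 27 = 12, so (1173/27) = (12/27)
factor out 2^2: 12 = 2^2·3; with 27 mod 8 = 3, (2/27) = -1; sign now -1; continue with (3/27)
flip (3/27) -> (27/3): both odd, 3 mod 4 = 3, 27 mod 4 = 3, so the flip contributes -1; sign now +1
(27/3): 27 mod 3 = 0, so (27/3) = (0/3)
reached (0/3); gcd(a, n) > 1, so (0/3) = 0 and the symbol is 0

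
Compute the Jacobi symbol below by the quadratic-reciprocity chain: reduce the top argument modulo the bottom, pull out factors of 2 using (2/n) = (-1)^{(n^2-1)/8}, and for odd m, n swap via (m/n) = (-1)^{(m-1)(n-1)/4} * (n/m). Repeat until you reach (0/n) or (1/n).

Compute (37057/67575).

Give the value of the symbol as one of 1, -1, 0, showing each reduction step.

-1

reciprocity: (37057/67575) = +1·(67575/37057) since 37057 mod 4 = 1, 67575 mod 4 = 3; sign now +1
(67575/37057) = (30518/37057)   [reduce mod 37057]
30518 = 2^1·15259; (2/37057) = +1 since 37057 mod 8 = 1, so (30518/37057) = (+1)^1·(15259/37057); sign now +1
reciprocity: (15259/37057) = +1·(37057/15259) since 15259 mod 4 = 3, 37057 mod 4 = 1; sign now +1
(37057/15259) = (6539/15259)   [reduce mod 15259]
reciprocity: (6539/15259) = -1·(15259/6539) since 6539 mod 4 = 3, 15259 mod 4 = 3; sign now -1
(15259/6539) = (2181/6539)   [reduce mod 6539]
reciprocity: (2181/6539) = +1·(6539/2181) since 2181 mod 4 = 1, 6539 mod 4 = 3; sign now -1
(6539/2181) = (2177/2181)   [reduce mod 2181]
reciprocity: (2177/2181) = +1·(2181/2177) since 2177 mod 4 = 1, 2181 mod 4 = 1; sign now -1
(2181/2177) = (4/2177)   [reduce mod 2177]
4 = 2^2·1; (2/2177) = +1 since 2177 mod 8 = 1, so (4/2177) = (+1)^2·(1/2177); sign now -1
(1/2177) = 1; final value = sign = -1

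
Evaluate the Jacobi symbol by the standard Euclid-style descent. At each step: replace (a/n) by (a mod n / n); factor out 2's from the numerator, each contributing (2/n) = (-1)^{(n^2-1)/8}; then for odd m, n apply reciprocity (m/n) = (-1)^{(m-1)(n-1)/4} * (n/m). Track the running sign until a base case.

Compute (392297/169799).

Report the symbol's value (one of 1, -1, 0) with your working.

1

(392297/169799) = (52699/169799)   [reduce mod 169799]
reciprocity: (52699/169799) = -1·(169799/52699) since 52699 mod 4 = 3, 169799 mod 4 = 3; sign now -1
(169799/52699) = (11702/52699)   [reduce mod 52699]
11702 = 2^1·5851; (2/52699) = -1 since 52699 mod 8 = 3, so (11702/52699) = (-1)^1·(5851/52699); sign now +1
reciprocity: (5851/52699) = -1·(52699/5851) since 5851 mod 4 = 3, 52699 mod 4 = 3; sign now -1
(52699/5851) = (40/5851)   [reduce mod 5851]
40 = 2^3·5; (2/5851) = -1 since 5851 mod 8 = 3, so (40/5851) = (-1)^3·(5/5851); sign now +1
reciprocity: (5/5851) = +1·(5851/5) since 5 mod 4 = 1, 5851 mod 4 = 3; sign now +1
(5851/5) = (1/5)   [reduce mod 5]
(1/5) = 1; final value = sign = +1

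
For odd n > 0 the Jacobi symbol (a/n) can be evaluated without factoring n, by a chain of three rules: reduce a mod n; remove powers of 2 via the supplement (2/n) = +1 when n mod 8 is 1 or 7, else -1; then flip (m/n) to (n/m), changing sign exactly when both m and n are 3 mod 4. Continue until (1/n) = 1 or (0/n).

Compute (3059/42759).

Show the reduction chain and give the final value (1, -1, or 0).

1

flip (3059/42759) -> (42759/3059): both odd, 3059 mod 4 = 3, 42759 mod 4 = 3, so the flip contributes -1; sign now -1
(42759/3059): 42759 mod 3059 = 2992, so (42759/3059) = (2992/3059)
factor out 2^4: 2992 = 2^4·187; with 3059 mod 8 = 3, (2/3059) = -1; sign now -1; continue with (187/3059)
flip (187/3059) -> (3059/187): both odd, 187 mod 4 = 3, 3059 mod 4 = 3, so the flip contributes -1; sign now +1
(3059/187): 3059 mod 187 = 67, so (3059/187) = (67/187)
flip (67/187) -> (187/67): both odd, 67 mod 4 = 3, 187 mod 4 = 3, so the flip contributes -1; sign now -1
(187/67): 187 mod 67 = 53, so (187/67) = (53/67)
flip (53/67) -> (67/53): both odd, 53 mod 4 = 1, 67 mod 4 = 3, so the flip contributes +1; sign now -1
(67/53): 67 mod 53 = 14, so (67/53) = (14/53)
factor out 2^1: 14 = 2^1·7; with 53 mod 8 = 5, (2/53) = -1; sign now +1; continue with (7/53)
flip (7/53) -> (53/7): both odd, 7 mod 4 = 3, 53 mod 4 = 1, so the flip contributes +1; sign now +1
(53/7): 53 mod 7 = 4, so (53/7) = (4/7)
factor out 2^2: 4 = 2^2·1; with 7 mod 8 = 7, (2/7) = +1; sign now +1; continue with (1/7)
reached (1/7) = 1, so the symbol is +1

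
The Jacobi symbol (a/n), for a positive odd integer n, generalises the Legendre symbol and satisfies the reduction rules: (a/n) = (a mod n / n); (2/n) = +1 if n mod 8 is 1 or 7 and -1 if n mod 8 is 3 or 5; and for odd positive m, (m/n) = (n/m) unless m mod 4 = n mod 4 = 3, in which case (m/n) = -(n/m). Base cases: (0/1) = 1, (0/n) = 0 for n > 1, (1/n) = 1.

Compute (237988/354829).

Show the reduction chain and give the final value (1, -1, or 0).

factor out 2^2: 237988 = 2^2·59497; with 354829 mod 8 = 5, (2/354829) = -1; sign now +1; continue with (59497/354829)
flip (59497/354829) -> (354829/59497): both odd, 59497 mod 4 = 1, 354829 mod 4 = 1, so the flip contributes +1; sign now +1
(354829/59497): 354829 mod 59497 = 57344, so (354829/59497) = (57344/59497)
factor out 2^13: 57344 = 2^13·7; with 59497 mod 8 = 1, (2/59497) = +1; sign now +1; continue with (7/59497)
flip (7/59497) -> (59497/7): both odd, 7 mod 4 = 3, 59497 mod 4 = 1, so the flip contributes +1; sign now +1
(59497/7): 59497 mod 7 = 4, so (59497/7) = (4/7)
factor out 2^2: 4 = 2^2·1; with 7 mod 8 = 7, (2/7) = +1; sign now +1; continue with (1/7)
reached (1/7) = 1, so the symbol is +1

1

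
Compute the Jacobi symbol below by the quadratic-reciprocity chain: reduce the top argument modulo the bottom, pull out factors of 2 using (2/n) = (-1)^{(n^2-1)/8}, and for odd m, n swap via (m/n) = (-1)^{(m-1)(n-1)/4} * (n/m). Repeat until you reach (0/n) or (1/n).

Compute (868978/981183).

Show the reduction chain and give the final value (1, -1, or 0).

1

factor out 2^1: 868978 = 2^1·434489; with 981183 mod 8 = 7, (2/981183) = +1; sign now +1; continue with (434489/981183)
flip (434489/981183) -> (981183/434489): both odd, 434489 mod 4 = 1, 981183 mod 4 = 3, so the flip contributes +1; sign now +1
(981183/434489): 981183 mod 434489 = 112205, so (981183/434489) = (112205/434489)
flip (112205/434489) -> (434489/112205): both odd, 112205 mod 4 = 1, 434489 mod 4 = 1, so the flip contributes +1; sign now +1
(434489/112205): 434489 mod 112205 = 97874, so (434489/112205) = (97874/112205)
factor out 2^1: 97874 = 2^1·48937; with 112205 mod 8 = 5, (2/112205) = -1; sign now -1; continue with (48937/112205)
flip (48937/112205) -> (112205/48937): both odd, 48937 mod 4 = 1, 112205 mod 4 = 1, so the flip contributes +1; sign now -1
(112205/48937): 112205 mod 48937 = 14331, so (112205/48937) = (14331/48937)
flip (14331/48937) -> (48937/14331): both odd, 14331 mod 4 = 3, 48937 mod 4 = 1, so the flip contributes +1; sign now -1
(48937/14331): 48937 mod 14331 = 5944, so (48937/14331) = (5944/14331)
factor out 2^3: 5944 = 2^3·743; with 14331 mod 8 = 3, (2/14331) = -1; sign now +1; continue with (743/14331)
flip (743/14331) -> (14331/743): both odd, 743 mod 4 = 3, 14331 mod 4 = 3, so the flip contributes -1; sign now -1
(14331/743): 14331 mod 743 = 214, so (14331/743) = (214/743)
factor out 2^1: 214 = 2^1·107; with 743 mod 8 = 7, (2/743) = +1; sign now -1; continue with (107/743)
flip (107/743) -> (743/107): both odd, 107 mod 4 = 3, 743 mod 4 = 3, so the flip contributes -1; sign now +1
(743/107): 743 mod 107 = 101, so (743/107) = (101/107)
flip (101/107) -> (107/101): both odd, 101 mod 4 = 1, 107 mod 4 = 3, so the flip contributes +1; sign now +1
(107/101): 107 mod 101 = 6, so (107/101) = (6/101)
factor out 2^1: 6 = 2^1·3; with 101 mod 8 = 5, (2/101) = -1; sign now -1; continue with (3/101)
flip (3/101) -> (101/3): both odd, 3 mod 4 = 3, 101 mod 4 = 1, so the flip contributes +1; sign now -1
(101/3): 101 mod 3 = 2, so (101/3) = (2/3)
factor out 2^1: 2 = 2^1·1; with 3 mod 8 = 3, (2/3) = -1; sign now +1; continue with (1/3)
reached (1/3) = 1, so the symbol is +1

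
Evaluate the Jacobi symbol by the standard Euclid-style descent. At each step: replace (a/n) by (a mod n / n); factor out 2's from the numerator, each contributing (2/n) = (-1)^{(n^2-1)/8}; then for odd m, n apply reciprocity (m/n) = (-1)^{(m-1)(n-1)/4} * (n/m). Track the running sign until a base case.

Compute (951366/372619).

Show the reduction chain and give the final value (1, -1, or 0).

0

(951366/372619) = (206128/372619)   [reduce mod 372619]
206128 = 2^4·12883; (2/372619) = -1 since 372619 mod 8 = 3, so (206128/372619) = (-1)^4·(12883/372619); sign now +1
reciprocity: (12883/372619) = -1·(372619/12883) since 12883 mod 4 = 3, 372619 mod 4 = 3; sign now -1
(372619/12883) = (11895/12883)   [reduce mod 12883]
reciprocity: (11895/12883) = -1·(12883/11895) since 11895 mod 4 = 3, 12883 mod 4 = 3; sign now +1
(12883/11895) = (988/11895)   [reduce mod 11895]
988 = 2^2·247; (2/11895) = +1 since 11895 mod 8 = 7, so (988/11895) = (+1)^2·(247/11895); sign now +1
reciprocity: (247/11895) = -1·(11895/247) since 247 mod 4 = 3, 11895 mod 4 = 3; sign now -1
(11895/247) = (39/247)   [reduce mod 247]
reciprocity: (39/247) = -1·(247/39) since 39 mod 4 = 3, 247 mod 4 = 3; sign now +1
(247/39) = (13/39)   [reduce mod 39]
reciprocity: (13/39) = +1·(39/13) since 13 mod 4 = 1, 39 mod 4 = 3; sign now +1
(39/13) = (0/13)   [reduce mod 13]
(0/13) = 0   [gcd(a, n) > 1]; final value = 0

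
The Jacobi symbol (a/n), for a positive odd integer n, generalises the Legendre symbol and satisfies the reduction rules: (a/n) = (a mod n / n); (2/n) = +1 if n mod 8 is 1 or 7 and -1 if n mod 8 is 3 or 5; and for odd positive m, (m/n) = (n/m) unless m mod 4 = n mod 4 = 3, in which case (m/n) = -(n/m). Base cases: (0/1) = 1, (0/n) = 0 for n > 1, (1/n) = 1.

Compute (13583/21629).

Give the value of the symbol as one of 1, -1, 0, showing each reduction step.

reciprocity: (13583/21629) = +1·(21629/13583) since 13583 mod 4 = 3, 21629 mod 4 = 1; sign now +1
(21629/13583) = (8046/13583)   [reduce mod 13583]
8046 = 2^1·4023; (2/13583) = +1 since 13583 mod 8 = 7, so (8046/13583) = (+1)^1·(4023/13583); sign now +1
reciprocity: (4023/13583) = -1·(13583/4023) since 4023 mod 4 = 3, 13583 mod 4 = 3; sign now -1
(13583/4023) = (1514/4023)   [reduce mod 4023]
1514 = 2^1·757; (2/4023) = +1 since 4023 mod 8 = 7, so (1514/4023) = (+1)^1·(757/4023); sign now -1
reciprocity: (757/4023) = +1·(4023/757) since 757 mod 4 = 1, 4023 mod 4 = 3; sign now -1
(4023/757) = (238/757)   [reduce mod 757]
238 = 2^1·119; (2/757) = -1 since 757 mod 8 = 5, so (238/757) = (-1)^1·(119/757); sign now +1
reciprocity: (119/757) = +1·(757/119) since 119 mod 4 = 3, 757 mod 4 = 1; sign now +1
(757/119) = (43/119)   [reduce mod 119]
reciprocity: (43/119) = -1·(119/43) since 43 mod 4 = 3, 119 mod 4 = 3; sign now -1
(119/43) = (33/43)   [reduce mod 43]
reciprocity: (33/43) = +1·(43/33) since 33 mod 4 = 1, 43 mod 4 = 3; sign now -1
(43/33) = (10/33)   [reduce mod 33]
10 = 2^1·5; (2/33) = +1 since 33 mod 8 = 1, so (10/33) = (+1)^1·(5/33); sign now -1
reciprocity: (5/33) = +1·(33/5) since 5 mod 4 = 1, 33 mod 4 = 1; sign now -1
(33/5) = (3/5)   [reduce mod 5]
reciprocity: (3/5) = +1·(5/3) since 3 mod 4 = 3, 5 mod 4 = 1; sign now -1
(5/3) = (2/3)   [reduce mod 3]
2 = 2^1·1; (2/3) = -1 since 3 mod 8 = 3, so (2/3) = (-1)^1·(1/3); sign now +1
(1/3) = 1; final value = sign = +1

1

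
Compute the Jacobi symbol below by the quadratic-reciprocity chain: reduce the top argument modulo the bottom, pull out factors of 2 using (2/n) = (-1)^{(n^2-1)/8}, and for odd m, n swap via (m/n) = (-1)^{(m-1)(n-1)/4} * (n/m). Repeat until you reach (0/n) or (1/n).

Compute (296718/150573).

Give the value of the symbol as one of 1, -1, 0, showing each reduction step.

0

(296718/150573): 296718 mod 150573 = 146145, so (296718/150573) = (146145/150573)
flip (146145/150573) -> (150573/146145): both odd, 146145 mod 4 = 1, 150573 mod 4 = 1, so the flip contributes +1; sign now +1
(150573/146145): 150573 mod 146145 = 4428, so (150573/146145) = (4428/146145)
factor out 2^2: 4428 = 2^2·1107; with 146145 mod 8 = 1, (2/146145) = +1; sign now +1; continue with (1107/146145)
flip (1107/146145) -> (146145/1107): both odd, 1107 mod 4 = 3, 146145 mod 4 = 1, so the flip contributes +1; sign now +1
(146145/1107): 146145 mod 1107 = 21, so (146145/1107) = (21/1107)
flip (21/1107) -> (1107/21): both odd, 21 mod 4 = 1, 1107 mod 4 = 3, so the flip contributes +1; sign now +1
(1107/21): 1107 mod 21 = 15, so (1107/21) = (15/21)
flip (15/21) -> (21/15): both odd, 15 mod 4 = 3, 21 mod 4 = 1, so the flip contributes +1; sign now +1
(21/15): 21 mod 15 = 6, so (21/15) = (6/15)
factor out 2^1: 6 = 2^1·3; with 15 mod 8 = 7, (2/15) = +1; sign now +1; continue with (3/15)
flip (3/15) -> (15/3): both odd, 3 mod 4 = 3, 15 mod 4 = 3, so the flip contributes -1; sign now -1
(15/3): 15 mod 3 = 0, so (15/3) = (0/3)
reached (0/3); gcd(a, n) > 1, so (0/3) = 0 and the symbol is 0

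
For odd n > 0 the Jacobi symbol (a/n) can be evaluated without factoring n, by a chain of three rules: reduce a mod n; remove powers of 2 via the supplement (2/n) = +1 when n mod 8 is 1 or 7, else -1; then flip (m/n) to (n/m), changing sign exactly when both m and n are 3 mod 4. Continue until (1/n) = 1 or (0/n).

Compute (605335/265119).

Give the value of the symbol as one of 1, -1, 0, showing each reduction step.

(605335/265119): 605335 mod 265119 = 75097, so (605335/265119) = (75097/265119)
flip (75097/265119) -> (265119/75097): both odd, 75097 mod 4 = 1, 265119 mod 4 = 3, so the flip contributes +1; sign now +1
(265119/75097): 265119 mod 75097 = 39828, so (265119/75097) = (39828/75097)
factor out 2^2: 39828 = 2^2·9957; with 75097 mod 8 = 1, (2/75097) = +1; sign now +1; continue with (9957/75097)
flip (9957/75097) -> (75097/9957): both odd, 9957 mod 4 = 1, 75097 mod 4 = 1, so the flip contributes +1; sign now +1
(75097/9957): 75097 mod 9957 = 5398, so (75097/9957) = (5398/9957)
factor out 2^1: 5398 = 2^1·2699; with 9957 mod 8 = 5, (2/9957) = -1; sign now -1; continue with (2699/9957)
flip (2699/9957) -> (9957/2699): both odd, 2699 mod 4 = 3, 9957 mod 4 = 1, so the flip contributes +1; sign now -1
(9957/2699): 9957 mod 2699 = 1860, so (9957/2699) = (1860/2699)
factor out 2^2: 1860 = 2^2·465; with 2699 mod 8 = 3, (2/2699) = -1; sign now -1; continue with (465/2699)
flip (465/2699) -> (2699/465): both odd, 465 mod 4 = 1, 2699 mod 4 = 3, so the flip contributes +1; sign now -1
(2699/465): 2699 mod 465 = 374, so (2699/465) = (374/465)
factor out 2^1: 374 = 2^1·187; with 465 mod 8 = 1, (2/465) = +1; sign now -1; continue with (187/465)
flip (187/465) -> (465/187): both odd, 187 mod 4 = 3, 465 mod 4 = 1, so the flip contributes +1; sign now -1
(465/187): 465 mod 187 = 91, so (465/187) = (91/187)
flip (91/187) -> (187/91): both odd, 91 mod 4 = 3, 187 mod 4 = 3, so the flip contributes -1; sign now +1
(187/91): 187 mod 91 = 5, so (187/91) = (5/91)
flip (5/91) -> (91/5): both odd, 5 mod 4 = 1, 91 mod 4 = 3, so the flip contributes +1; sign now +1
(91/5): 91 mod 5 = 1, so (91/5) = (1/5)
reached (1/5) = 1, so the symbol is +1

1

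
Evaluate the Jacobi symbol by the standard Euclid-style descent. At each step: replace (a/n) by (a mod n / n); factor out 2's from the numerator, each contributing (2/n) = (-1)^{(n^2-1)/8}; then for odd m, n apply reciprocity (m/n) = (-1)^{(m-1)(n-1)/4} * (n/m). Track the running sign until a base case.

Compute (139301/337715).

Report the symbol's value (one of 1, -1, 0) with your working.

-1

flip (139301/337715) -> (337715/139301): both odd, 139301 mod 4 = 1, 337715 mod 4 = 3, so the flip contributes +1; sign now +1
(337715/139301): 337715 mod 139301 = 59113, so (337715/139301) = (59113/139301)
flip (59113/139301) -> (139301/59113): both odd, 59113 mod 4 = 1, 139301 mod 4 = 1, so the flip contributes +1; sign now +1
(139301/59113): 139301 mod 59113 = 21075, so (139301/59113) = (21075/59113)
flip (21075/59113) -> (59113/21075): both odd, 21075 mod 4 = 3, 59113 mod 4 = 1, so the flip contributes +1; sign now +1
(59113/21075): 59113 mod 21075 = 16963, so (59113/21075) = (16963/21075)
flip (16963/21075) -> (21075/16963): both odd, 16963 mod 4 = 3, 21075 mod 4 = 3, so the flip contributes -1; sign now -1
(21075/16963): 21075 mod 16963 = 4112, so (21075/16963) = (4112/16963)
factor out 2^4: 4112 = 2^4·257; with 16963 mod 8 = 3, (2/16963) = -1; sign now -1; continue with (257/16963)
flip (257/16963) -> (16963/257): both odd, 257 mod 4 = 1, 16963 mod 4 = 3, so the flip contributes +1; sign now -1
(16963/257): 16963 mod 257 = 1, so (16963/257) = (1/257)
reached (1/257) = 1, so the symbol is -1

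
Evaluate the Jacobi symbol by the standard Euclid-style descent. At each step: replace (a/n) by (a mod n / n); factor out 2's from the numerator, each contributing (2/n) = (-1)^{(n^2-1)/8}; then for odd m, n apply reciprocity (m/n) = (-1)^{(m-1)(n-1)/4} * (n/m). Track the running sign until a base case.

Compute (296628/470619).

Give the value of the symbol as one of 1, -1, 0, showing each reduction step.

factor out 2^2: 296628 = 2^2·74157; with 470619 mod 8 = 3, (2/470619) = -1; sign now +1; continue with (74157/470619)
flip (74157/470619) -> (470619/74157): both odd, 74157 mod 4 = 1, 470619 mod 4 = 3, so the flip contributes +1; sign now +1
(470619/74157): 470619 mod 74157 = 25677, so (470619/74157) = (25677/74157)
flip (25677/74157) -> (74157/25677): both odd, 25677 mod 4 = 1, 74157 mod 4 = 1, so the flip contributes +1; sign now +1
(74157/25677): 74157 mod 25677 = 22803, so (74157/25677) = (22803/25677)
flip (22803/25677) -> (25677/22803): both odd, 22803 mod 4 = 3, 25677 mod 4 = 1, so the flip contributes +1; sign now +1
(25677/22803): 25677 mod 22803 = 2874, so (25677/22803) = (2874/22803)
factor out 2^1: 2874 = 2^1·1437; with 22803 mod 8 = 3, (2/22803) = -1; sign now -1; continue with (1437/22803)
flip (1437/22803) -> (22803/1437): both odd, 1437 mod 4 = 1, 22803 mod 4 = 3, so the flip contributes +1; sign now -1
(22803/1437): 22803 mod 1437 = 1248, so (22803/1437) = (1248/1437)
factor out 2^5: 1248 = 2^5·39; with 1437 mod 8 = 5, (2/1437) = -1; sign now +1; continue with (39/1437)
flip (39/1437) -> (1437/39): both odd, 39 mod 4 = 3, 1437 mod 4 = 1, so the flip contributes +1; sign now +1
(1437/39): 1437 mod 39 = 33, so (1437/39) = (33/39)
flip (33/39) -> (39/33): both odd, 33 mod 4 = 1, 39 mod 4 = 3, so the flip contributes +1; sign now +1
(39/33): 39 mod 33 = 6, so (39/33) = (6/33)
factor out 2^1: 6 = 2^1·3; with 33 mod 8 = 1, (2/33) = +1; sign now +1; continue with (3/33)
flip (3/33) -> (33/3): both odd, 3 mod 4 = 3, 33 mod 4 = 1, so the flip contributes +1; sign now +1
(33/3): 33 mod 3 = 0, so (33/3) = (0/3)
reached (0/3); gcd(a, n) > 1, so (0/3) = 0 and the symbol is 0

0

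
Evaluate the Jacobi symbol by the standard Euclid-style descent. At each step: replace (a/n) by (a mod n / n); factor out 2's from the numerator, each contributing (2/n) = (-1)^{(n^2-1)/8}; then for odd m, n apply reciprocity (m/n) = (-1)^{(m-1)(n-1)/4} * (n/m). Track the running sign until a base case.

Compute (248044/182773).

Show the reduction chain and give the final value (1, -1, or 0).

1

(248044/182773): 248044 mod 182773 = 65271, so (248044/182773) = (65271/182773)
flip (65271/182773) -> (182773/65271): both odd, 65271 mod 4 = 3, 182773 mod 4 = 1, so the flip contributes +1; sign now +1
(182773/65271): 182773 mod 65271 = 52231, so (182773/65271) = (52231/65271)
flip (52231/65271) -> (65271/52231): both odd, 52231 mod 4 = 3, 65271 mod 4 = 3, so the flip contributes -1; sign now -1
(65271/52231): 65271 mod 52231 = 13040, so (65271/52231) = (13040/52231)
factor out 2^4: 13040 = 2^4·815; with 52231 mod 8 = 7, (2/52231) = +1; sign now -1; continue with (815/52231)
flip (815/52231) -> (52231/815): both odd, 815 mod 4 = 3, 52231 mod 4 = 3, so the flip contributes -1; sign now +1
(52231/815): 52231 mod 815 = 71, so (52231/815) = (71/815)
flip (71/815) -> (815/71): both odd, 71 mod 4 = 3, 815 mod 4 = 3, so the flip contributes -1; sign now -1
(815/71): 815 mod 71 = 34, so (815/71) = (34/71)
factor out 2^1: 34 = 2^1·17; with 71 mod 8 = 7, (2/71) = +1; sign now -1; continue with (17/71)
flip (17/71) -> (71/17): both odd, 17 mod 4 = 1, 71 mod 4 = 3, so the flip contributes +1; sign now -1
(71/17): 71 mod 17 = 3, so (71/17) = (3/17)
flip (3/17) -> (17/3): both odd, 3 mod 4 = 3, 17 mod 4 = 1, so the flip contributes +1; sign now -1
(17/3): 17 mod 3 = 2, so (17/3) = (2/3)
factor out 2^1: 2 = 2^1·1; with 3 mod 8 = 3, (2/3) = -1; sign now +1; continue with (1/3)
reached (1/3) = 1, so the symbol is +1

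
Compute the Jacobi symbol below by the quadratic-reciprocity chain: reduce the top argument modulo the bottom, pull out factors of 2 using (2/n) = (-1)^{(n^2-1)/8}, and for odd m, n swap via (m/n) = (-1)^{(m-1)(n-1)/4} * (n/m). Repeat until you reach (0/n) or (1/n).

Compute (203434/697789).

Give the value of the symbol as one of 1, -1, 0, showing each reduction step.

203434 = 2^1·101717; (2/697789) = -1 since 697789 mod 8 = 5, so (203434/697789) = (-1)^1·(101717/697789); sign now -1
reciprocity: (101717/697789) = +1·(697789/101717) since 101717 mod 4 = 1, 697789 mod 4 = 1; sign now -1
(697789/101717) = (87487/101717)   [reduce mod 101717]
reciprocity: (87487/101717) = +1·(101717/87487) since 87487 mod 4 = 3, 101717 mod 4 = 1; sign now -1
(101717/87487) = (14230/87487)   [reduce mod 87487]
14230 = 2^1·7115; (2/87487) = +1 since 87487 mod 8 = 7, so (14230/87487) = (+1)^1·(7115/87487); sign now -1
reciprocity: (7115/87487) = -1·(87487/7115) since 7115 mod 4 = 3, 87487 mod 4 = 3; sign now +1
(87487/7115) = (2107/7115)   [reduce mod 7115]
reciprocity: (2107/7115) = -1·(7115/2107) since 2107 mod 4 = 3, 7115 mod 4 = 3; sign now -1
(7115/2107) = (794/2107)   [reduce mod 2107]
794 = 2^1·397; (2/2107) = -1 since 2107 mod 8 = 3, so (794/2107) = (-1)^1·(397/2107); sign now +1
reciprocity: (397/2107) = +1·(2107/397) since 397 mod 4 = 1, 2107 mod 4 = 3; sign now +1
(2107/397) = (122/397)   [reduce mod 397]
122 = 2^1·61; (2/397) = -1 since 397 mod 8 = 5, so (122/397) = (-1)^1·(61/397); sign now -1
reciprocity: (61/397) = +1·(397/61) since 61 mod 4 = 1, 397 mod 4 = 1; sign now -1
(397/61) = (31/61)   [reduce mod 61]
reciprocity: (31/61) = +1·(61/31) since 31 mod 4 = 3, 61 mod 4 = 1; sign now -1
(61/31) = (30/31)   [reduce mod 31]
30 = 2^1·15; (2/31) = +1 since 31 mod 8 = 7, so (30/31) = (+1)^1·(15/31); sign now -1
reciprocity: (15/31) = -1·(31/15) since 15 mod 4 = 3, 31 mod 4 = 3; sign now +1
(31/15) = (1/15)   [reduce mod 15]
(1/15) = 1; final value = sign = +1

1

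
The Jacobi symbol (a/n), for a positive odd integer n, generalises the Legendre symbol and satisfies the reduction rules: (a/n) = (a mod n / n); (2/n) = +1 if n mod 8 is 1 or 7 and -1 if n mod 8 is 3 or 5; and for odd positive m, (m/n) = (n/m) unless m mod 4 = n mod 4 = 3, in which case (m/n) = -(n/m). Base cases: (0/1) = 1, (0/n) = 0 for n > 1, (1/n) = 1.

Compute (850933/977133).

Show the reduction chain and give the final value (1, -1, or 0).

1

flip (850933/977133) -> (977133/850933): both odd, 850933 mod 4 = 1, 977133 mod 4 = 1, so the flip contributes +1; sign now +1
(977133/850933): 977133 mod 850933 = 126200, so (977133/850933) = (126200/850933)
factor out 2^3: 126200 = 2^3·15775; with 850933 mod 8 = 5, (2/850933) = -1; sign now -1; continue with (15775/850933)
flip (15775/850933) -> (850933/15775): both odd, 15775 mod 4 = 3, 850933 mod 4 = 1, so the flip contributes +1; sign now -1
(850933/15775): 850933 mod 15775 = 14858, so (850933/15775) = (14858/15775)
factor out 2^1: 14858 = 2^1·7429; with 15775 mod 8 = 7, (2/15775) = +1; sign now -1; continue with (7429/15775)
flip (7429/15775) -> (15775/7429): both odd, 7429 mod 4 = 1, 15775 mod 4 = 3, so the flip contributes +1; sign now -1
(15775/7429): 15775 mod 7429 = 917, so (15775/7429) = (917/7429)
flip (917/7429) -> (7429/917): both odd, 917 mod 4 = 1, 7429 mod 4 = 1, so the flip contributes +1; sign now -1
(7429/917): 7429 mod 917 = 93, so (7429/917) = (93/917)
flip (93/917) -> (917/93): both odd, 93 mod 4 = 1, 917 mod 4 = 1, so the flip contributes +1; sign now -1
(917/93): 917 mod 93 = 80, so (917/93) = (80/93)
factor out 2^4: 80 = 2^4·5; with 93 mod 8 = 5, (2/93) = -1; sign now -1; continue with (5/93)
flip (5/93) -> (93/5): both odd, 5 mod 4 = 1, 93 mod 4 = 1, so the flip contributes +1; sign now -1
(93/5): 93 mod 5 = 3, so (93/5) = (3/5)
flip (3/5) -> (5/3): both odd, 3 mod 4 = 3, 5 mod 4 = 1, so the flip contributes +1; sign now -1
(5/3): 5 mod 3 = 2, so (5/3) = (2/3)
factor out 2^1: 2 = 2^1·1; with 3 mod 8 = 3, (2/3) = -1; sign now +1; continue with (1/3)
reached (1/3) = 1, so the symbol is +1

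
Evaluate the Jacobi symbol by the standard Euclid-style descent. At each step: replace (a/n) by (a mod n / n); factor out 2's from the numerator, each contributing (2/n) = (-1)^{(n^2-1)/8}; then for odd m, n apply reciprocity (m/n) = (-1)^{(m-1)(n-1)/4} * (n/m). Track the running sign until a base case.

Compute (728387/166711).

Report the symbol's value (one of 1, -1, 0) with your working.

-1

(728387/166711) = (61543/166711)   [reduce mod 166711]
reciprocity: (61543/166711) = -1·(166711/61543) since 61543 mod 4 = 3, 166711 mod 4 = 3; sign now -1
(166711/61543) = (43625/61543)   [reduce mod 61543]
reciprocity: (43625/61543) = +1·(61543/43625) since 43625 mod 4 = 1, 61543 mod 4 = 3; sign now -1
(61543/43625) = (17918/43625)   [reduce mod 43625]
17918 = 2^1·8959; (2/43625) = +1 since 43625 mod 8 = 1, so (17918/43625) = (+1)^1·(8959/43625); sign now -1
reciprocity: (8959/43625) = +1·(43625/8959) since 8959 mod 4 = 3, 43625 mod 4 = 1; sign now -1
(43625/8959) = (7789/8959)   [reduce mod 8959]
reciprocity: (7789/8959) = +1·(8959/7789) since 7789 mod 4 = 1, 8959 mod 4 = 3; sign now -1
(8959/7789) = (1170/7789)   [reduce mod 7789]
1170 = 2^1·585; (2/7789) = -1 since 7789 mod 8 = 5, so (1170/7789) = (-1)^1·(585/7789); sign now +1
reciprocity: (585/7789) = +1·(7789/585) since 585 mod 4 = 1, 7789 mod 4 = 1; sign now +1
(7789/585) = (184/585)   [reduce mod 585]
184 = 2^3·23; (2/585) = +1 since 585 mod 8 = 1, so (184/585) = (+1)^3·(23/585); sign now +1
reciprocity: (23/585) = +1·(585/23) since 23 mod 4 = 3, 585 mod 4 = 1; sign now +1
(585/23) = (10/23)   [reduce mod 23]
10 = 2^1·5; (2/23) = +1 since 23 mod 8 = 7, so (10/23) = (+1)^1·(5/23); sign now +1
reciprocity: (5/23) = +1·(23/5) since 5 mod 4 = 1, 23 mod 4 = 3; sign now +1
(23/5) = (3/5)   [reduce mod 5]
reciprocity: (3/5) = +1·(5/3) since 3 mod 4 = 3, 5 mod 4 = 1; sign now +1
(5/3) = (2/3)   [reduce mod 3]
2 = 2^1·1; (2/3) = -1 since 3 mod 8 = 3, so (2/3) = (-1)^1·(1/3); sign now -1
(1/3) = 1; final value = sign = -1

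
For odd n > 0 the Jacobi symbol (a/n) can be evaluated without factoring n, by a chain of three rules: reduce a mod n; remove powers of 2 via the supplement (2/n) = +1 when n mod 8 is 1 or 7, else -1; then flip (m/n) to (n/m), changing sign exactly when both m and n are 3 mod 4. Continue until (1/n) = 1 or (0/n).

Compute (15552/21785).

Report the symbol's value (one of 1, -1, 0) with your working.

-1

factor out 2^6: 15552 = 2^6·243; with 21785 mod 8 = 1, (2/21785) = +1; sign now +1; continue with (243/21785)
flip (243/21785) -> (21785/243): both odd, 243 mod 4 = 3, 21785 mod 4 = 1, so the flip contributes +1; sign now +1
(21785/243): 21785 mod 243 = 158, so (21785/243) = (158/243)
factor out 2^1: 158 = 2^1·79; with 243 mod 8 = 3, (2/243) = -1; sign now -1; continue with (79/243)
flip (79/243) -> (243/79): both odd, 79 mod 4 = 3, 243 mod 4 = 3, so the flip contributes -1; sign now +1
(243/79): 243 mod 79 = 6, so (243/79) = (6/79)
factor out 2^1: 6 = 2^1·3; with 79 mod 8 = 7, (2/79) = +1; sign now +1; continue with (3/79)
flip (3/79) -> (79/3): both odd, 3 mod 4 = 3, 79 mod 4 = 3, so the flip contributes -1; sign now -1
(79/3): 79 mod 3 = 1, so (79/3) = (1/3)
reached (1/3) = 1, so the symbol is -1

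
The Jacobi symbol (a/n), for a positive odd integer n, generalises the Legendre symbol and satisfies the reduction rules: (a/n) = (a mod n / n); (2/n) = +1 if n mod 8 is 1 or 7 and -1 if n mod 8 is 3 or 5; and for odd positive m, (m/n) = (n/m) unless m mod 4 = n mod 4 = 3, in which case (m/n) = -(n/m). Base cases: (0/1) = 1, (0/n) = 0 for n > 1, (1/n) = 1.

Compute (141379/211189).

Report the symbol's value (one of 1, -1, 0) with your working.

1

flip (141379/211189) -> (211189/141379): both odd, 141379 mod 4 = 3, 211189 mod 4 = 1, so the flip contributes +1; sign now +1
(211189/141379): 211189 mod 141379 = 69810, so (211189/141379) = (69810/141379)
factor out 2^1: 69810 = 2^1·34905; with 141379 mod 8 = 3, (2/141379) = -1; sign now -1; continue with (34905/141379)
flip (34905/141379) -> (141379/34905): both odd, 34905 mod 4 = 1, 141379 mod 4 = 3, so the flip contributes +1; sign now -1
(141379/34905): 141379 mod 34905 = 1759, so (141379/34905) = (1759/34905)
flip (1759/34905) -> (34905/1759): both odd, 1759 mod 4 = 3, 34905 mod 4 = 1, so the flip contributes +1; sign now -1
(34905/1759): 34905 mod 1759 = 1484, so (34905/1759) = (1484/1759)
factor out 2^2: 1484 = 2^2·371; with 1759 mod 8 = 7, (2/1759) = +1; sign now -1; continue with (371/1759)
flip (371/1759) -> (1759/371): both odd, 371 mod 4 = 3, 1759 mod 4 = 3, so the flip contributes -1; sign now +1
(1759/371): 1759 mod 371 = 275, so (1759/371) = (275/371)
flip (275/371) -> (371/275): both odd, 275 mod 4 = 3, 371 mod 4 = 3, so the flip contributes -1; sign now -1
(371/275): 371 mod 275 = 96, so (371/275) = (96/275)
factor out 2^5: 96 = 2^5·3; with 275 mod 8 = 3, (2/275) = -1; sign now +1; continue with (3/275)
flip (3/275) -> (275/3): both odd, 3 mod 4 = 3, 275 mod 4 = 3, so the flip contributes -1; sign now -1
(275/3): 275 mod 3 = 2, so (275/3) = (2/3)
factor out 2^1: 2 = 2^1·1; with 3 mod 8 = 3, (2/3) = -1; sign now +1; continue with (1/3)
reached (1/3) = 1, so the symbol is +1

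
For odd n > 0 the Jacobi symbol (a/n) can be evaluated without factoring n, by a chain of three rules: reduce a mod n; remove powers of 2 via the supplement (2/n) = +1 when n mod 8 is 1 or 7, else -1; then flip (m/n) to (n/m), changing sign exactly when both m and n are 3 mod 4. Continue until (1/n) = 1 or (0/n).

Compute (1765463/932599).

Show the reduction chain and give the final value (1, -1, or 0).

-1

(1765463/932599) = (832864/932599)   [reduce mod 932599]
832864 = 2^5·26027; (2/932599) = +1 since 932599 mod 8 = 7, so (832864/932599) = (+1)^5·(26027/932599); sign now +1
reciprocity: (26027/932599) = -1·(932599/26027) since 26027 mod 4 = 3, 932599 mod 4 = 3; sign now -1
(932599/26027) = (21654/26027)   [reduce mod 26027]
21654 = 2^1·10827; (2/26027) = -1 since 26027 mod 8 = 3, so (21654/26027) = (-1)^1·(10827/26027); sign now +1
reciprocity: (10827/26027) = -1·(26027/10827) since 10827 mod 4 = 3, 26027 mod 4 = 3; sign now -1
(26027/10827) = (4373/10827)   [reduce mod 10827]
reciprocity: (4373/10827) = +1·(10827/4373) since 4373 mod 4 = 1, 10827 mod 4 = 3; sign now -1
(10827/4373) = (2081/4373)   [reduce mod 4373]
reciprocity: (2081/4373) = +1·(4373/2081) since 2081 mod 4 = 1, 4373 mod 4 = 1; sign now -1
(4373/2081) = (211/2081)   [reduce mod 2081]
reciprocity: (211/2081) = +1·(2081/211) since 211 mod 4 = 3, 2081 mod 4 = 1; sign now -1
(2081/211) = (182/211)   [reduce mod 211]
182 = 2^1·91; (2/211) = -1 since 211 mod 8 = 3, so (182/211) = (-1)^1·(91/211); sign now +1
reciprocity: (91/211) = -1·(211/91) since 91 mod 4 = 3, 211 mod 4 = 3; sign now -1
(211/91) = (29/91)   [reduce mod 91]
reciprocity: (29/91) = +1·(91/29) since 29 mod 4 = 1, 91 mod 4 = 3; sign now -1
(91/29) = (4/29)   [reduce mod 29]
4 = 2^2·1; (2/29) = -1 since 29 mod 8 = 5, so (4/29) = (-1)^2·(1/29); sign now -1
(1/29) = 1; final value = sign = -1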